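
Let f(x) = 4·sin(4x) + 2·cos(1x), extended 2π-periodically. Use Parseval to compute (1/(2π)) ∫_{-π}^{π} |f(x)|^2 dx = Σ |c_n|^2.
Σ |c_n|^2 = 10

Expand |f|^2 and use orthogonality of {sin(nx), cos(mx)} on [-π, π]:
  ∫_{-π}^{π} sin(nx)^2 dx = π, ∫ cos(mx)^2 dx = π, and cross terms integrate to 0.
So ∫_{-π}^{π} f(x)^2 dx = 4^2 · π + 2^2 · π = (16 + 4)π.
Divide by 2π: (16 + 4)/2 = 10.
By Parseval, this equals Σ |c_n|^2.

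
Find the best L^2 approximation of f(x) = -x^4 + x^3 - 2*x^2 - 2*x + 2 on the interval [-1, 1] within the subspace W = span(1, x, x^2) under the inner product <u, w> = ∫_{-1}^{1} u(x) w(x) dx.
g(x) = -20*x^2/7 - 7*x/5 + 73/35

The best approximation g ∈ W is the orthogonal projection of f onto W. Writing g = a_0 + a_1 x + a_2 x^2, the coefficients solve the normal equations G · a = b where
  G_{ij} = <φ_i, φ_j> and b_i = <f, φ_i>, with φ_0 = 1, φ_1 = x, φ_2 = x^2.
G =
  [2, 0, 2/3]
  [0, 2/3, 0]
  [2/3, 0, 2/5],
b = (34/15, -14/15, 26/105).
Solving gives a_0 = 73/35, a_1 = -7/5, a_2 = -20/7, so
  g(x) = -20*x^2/7 - 7*x/5 + 73/35.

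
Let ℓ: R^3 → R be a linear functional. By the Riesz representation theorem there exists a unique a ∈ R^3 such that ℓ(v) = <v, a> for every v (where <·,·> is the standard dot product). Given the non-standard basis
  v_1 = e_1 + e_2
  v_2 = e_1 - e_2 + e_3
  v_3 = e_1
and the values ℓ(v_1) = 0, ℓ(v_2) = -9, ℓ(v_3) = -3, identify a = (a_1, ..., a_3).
a = (-3, 3, -3)

Write a = (a_1, ..., a_3) in the standard basis. For each basis vector v_i, ℓ(v_i) = <v_i, a> is a linear equation in the a_j's. Collect the n equations into a matrix system V a = ℓ, where row i of V is v_i (expressed in the standard basis). Since V is invertible (lower-triangular with 1s on the diagonal, up to permutation), solve by back-substitution:
  V =
[[1, 1, 0],
 [1, -1, 1],
 [1, 0, 0]]
  V a = (0, -9, -3)
Solving gives a = (-3, 3, -3).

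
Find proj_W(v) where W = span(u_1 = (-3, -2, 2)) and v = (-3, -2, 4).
proj_W(v) = (-63/17, -42/17, 42/17)

Set up U = [u_1 | ... | u_1] ∈ R^(3×1). The projector onto W = col(U) is P = U (U^T U)^(-1) U^T.
Compute U^T U =
  [17],
and U^T v = (21).
Solve U^T U · c = U^T v for the coefficients: c = (21/17). The projection is proj_W(v) = U c.
Check: (v - proj_W(v)) · u_1 = 0  (should be 0).
Result: proj_W(v) = (-63/17, -42/17, 42/17).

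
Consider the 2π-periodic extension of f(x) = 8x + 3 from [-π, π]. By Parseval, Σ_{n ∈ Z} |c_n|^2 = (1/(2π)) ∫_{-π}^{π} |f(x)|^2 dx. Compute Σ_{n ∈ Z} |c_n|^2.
Σ |c_n|^2 = 64π^2/3 + 9

Expand and integrate term by term over [-π, π]:
  ∫ (8x)^2 dx = 64·(2π^3/3); ∫ 2·8·(3)·x dx = 0 (odd integrand); ∫ 3^2 dx = 9·2π.
So (1/(2π)) ∫_{-π}^{π} (8x + 3)^2 dx = 64π^2/3 + 9 = 64π^2/3 + 9.
Parseval ⇒ Σ |c_n|^2 = 64π^2/3 + 9.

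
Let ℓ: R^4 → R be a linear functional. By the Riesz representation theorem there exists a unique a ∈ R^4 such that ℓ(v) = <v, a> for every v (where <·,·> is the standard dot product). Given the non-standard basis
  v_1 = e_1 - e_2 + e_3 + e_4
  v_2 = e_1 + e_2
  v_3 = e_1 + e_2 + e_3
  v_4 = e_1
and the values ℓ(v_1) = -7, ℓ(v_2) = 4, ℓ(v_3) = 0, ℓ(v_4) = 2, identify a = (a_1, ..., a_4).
a = (2, 2, -4, -3)

Write a = (a_1, ..., a_4) in the standard basis. For each basis vector v_i, ℓ(v_i) = <v_i, a> is a linear equation in the a_j's. Collect the n equations into a matrix system V a = ℓ, where row i of V is v_i (expressed in the standard basis). Since V is invertible (lower-triangular with 1s on the diagonal, up to permutation), solve by back-substitution:
  V =
[[1, -1, 1, 1],
 [1, 1, 0, 0],
 [1, 1, 1, 0],
 [1, 0, 0, 0]]
  V a = (-7, 4, 0, 2)
Solving gives a = (2, 2, -4, -3).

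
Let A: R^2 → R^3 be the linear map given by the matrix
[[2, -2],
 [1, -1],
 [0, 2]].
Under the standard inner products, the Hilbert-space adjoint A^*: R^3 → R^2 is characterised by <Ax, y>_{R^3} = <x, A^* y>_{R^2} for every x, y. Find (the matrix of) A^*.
A^* = A^T =
[[2, 1, 0],
 [-2, -1, 2]]

For real matrices with standard dot products, the defining identity <Ax, y> = <x, A^* y> gives (Ax)^T y = x^T (A^*) y, i.e. x^T A^T y = x^T (A^*) y. Since this holds for all x, y, we must have A^* = A^T. Therefore
A^* =
[[2, 1, 0],
 [-2, -1, 2]].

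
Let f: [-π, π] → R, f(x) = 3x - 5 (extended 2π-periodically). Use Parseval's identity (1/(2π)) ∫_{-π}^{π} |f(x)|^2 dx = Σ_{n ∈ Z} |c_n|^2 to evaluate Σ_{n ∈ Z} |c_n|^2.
Σ |c_n|^2 = 3π^2 + 25

Expand and integrate term by term over [-π, π]:
  ∫ (3x)^2 dx = 9·(2π^3/3); ∫ 2·3·(-5)·x dx = 0 (odd integrand); ∫ (-5)^2 dx = 25·2π.
So (1/(2π)) ∫_{-π}^{π} (3x - 5)^2 dx = 9π^2/3 + 25 = 3π^2 + 25.
Parseval ⇒ Σ |c_n|^2 = 3π^2 + 25.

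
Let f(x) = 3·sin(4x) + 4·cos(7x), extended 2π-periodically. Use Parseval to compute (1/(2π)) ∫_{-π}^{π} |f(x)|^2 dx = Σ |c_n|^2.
Σ |c_n|^2 = 25/2

Expand |f|^2 and use orthogonality of {sin(nx), cos(mx)} on [-π, π]:
  ∫_{-π}^{π} sin(nx)^2 dx = π, ∫ cos(mx)^2 dx = π, and cross terms integrate to 0.
So ∫_{-π}^{π} f(x)^2 dx = 3^2 · π + 4^2 · π = (9 + 16)π.
Divide by 2π: (9 + 16)/2 = 25/2.
By Parseval, this equals Σ |c_n|^2.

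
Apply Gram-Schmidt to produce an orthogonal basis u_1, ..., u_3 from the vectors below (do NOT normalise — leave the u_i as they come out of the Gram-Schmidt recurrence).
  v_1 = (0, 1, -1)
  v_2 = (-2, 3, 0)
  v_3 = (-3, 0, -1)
Orthogonal basis:
  u_1 = (0, 1, -1)
  u_2 = (-2, 3/2, 3/2)
  u_3 = (-33/17, -22/17, -22/17)

Apply the Gram-Schmidt recurrence
  u_1 = v_1
  u_i = v_i − Σ_{j<i} ((v_i · u_j) / (u_j · u_j)) · u_j.

Step by step this gives:
  u_1 = (0, 1, -1)
  u_2 = (-2, 3/2, 3/2)
  u_3 = (-33/17, -22/17, -22/17)

Orthogonality check:
  u_2 · u_1 = 0 (should be 0)
  u_3 · u_1 = 0 (should be 0)
  u_3 · u_2 = 0 (should be 0)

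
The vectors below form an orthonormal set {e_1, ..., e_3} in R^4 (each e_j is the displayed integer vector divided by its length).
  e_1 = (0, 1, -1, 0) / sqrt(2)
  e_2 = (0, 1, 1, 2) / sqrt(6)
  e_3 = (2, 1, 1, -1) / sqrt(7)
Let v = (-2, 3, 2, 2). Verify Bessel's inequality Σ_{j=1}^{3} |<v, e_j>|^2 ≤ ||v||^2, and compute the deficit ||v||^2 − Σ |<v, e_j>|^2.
Σ |<v, e_j>|^2 = 99/7; ||v||^2 = 21; deficit = 48/7

Write each e_j = u_j / sqrt(<u_j, u_j>) where u_j is the displayed integer vector. Then <v, e_j> = <v, u_j> / sqrt(<u_j, u_j>), so |<v, e_j>|^2 = <v, u_j>^2 / <u_j, u_j>.
Coefficients: <v, e_1> = 1/sqrt(2), <v, e_2> = 9/sqrt(6), <v, e_3> = -1/sqrt(7).
Square and sum: Σ |<v, e_j>|^2 = 99/7.
Compute ||v||^2 = v·v = 21.
Deficit = 21 − 99/7 = 48/7 ≥ 0, confirming Bessel's inequality. (The deficit equals ||v − Σ <v,e_j> e_j||^2, the squared distance from v to span{e_j}.)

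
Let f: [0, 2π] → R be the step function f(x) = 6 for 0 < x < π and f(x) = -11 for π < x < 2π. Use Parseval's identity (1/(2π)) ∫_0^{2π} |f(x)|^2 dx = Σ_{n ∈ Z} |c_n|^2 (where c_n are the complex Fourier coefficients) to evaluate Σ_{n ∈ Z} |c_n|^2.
Σ |c_n|^2 = 157/2

Parseval equates the L^2 energy of f (normalised by 1/(2π)) with the ℓ^2 sum of its Fourier coefficients: (1/(2π)) ∫_0^{2π} |f|^2 = Σ |c_n|^2.
Compute the left side: (1/(2π)) [∫_0^π 6^2 dx + ∫_π^{2π} (-11)^2 dx] = (1/(2π)) · (36π + 121π) = (36 + 121)/2 = 157/2.
So Σ_{n ∈ Z} |c_n|^2 = 157/2.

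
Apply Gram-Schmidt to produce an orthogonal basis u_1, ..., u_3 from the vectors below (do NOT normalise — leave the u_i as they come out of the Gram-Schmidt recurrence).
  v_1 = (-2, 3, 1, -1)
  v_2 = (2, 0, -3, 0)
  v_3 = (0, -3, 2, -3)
Orthogonal basis:
  u_1 = (-2, 3, 1, -1)
  u_2 = (16/15, 7/5, -38/15, -7/15)
  u_3 = (24/73, -78/73, 16/73, -266/73)

Apply the Gram-Schmidt recurrence
  u_1 = v_1
  u_i = v_i − Σ_{j<i} ((v_i · u_j) / (u_j · u_j)) · u_j.

Step by step this gives:
  u_1 = (-2, 3, 1, -1)
  u_2 = (16/15, 7/5, -38/15, -7/15)
  u_3 = (24/73, -78/73, 16/73, -266/73)

Orthogonality check:
  u_2 · u_1 = 0 (should be 0)
  u_3 · u_1 = 0 (should be 0)
  u_3 · u_2 = 0 (should be 0)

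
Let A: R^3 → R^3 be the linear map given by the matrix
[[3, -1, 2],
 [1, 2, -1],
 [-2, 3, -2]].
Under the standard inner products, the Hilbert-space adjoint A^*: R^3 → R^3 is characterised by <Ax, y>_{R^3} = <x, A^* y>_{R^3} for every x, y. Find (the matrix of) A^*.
A^* = A^T =
[[3, 1, -2],
 [-1, 2, 3],
 [2, -1, -2]]

For real matrices with standard dot products, the defining identity <Ax, y> = <x, A^* y> gives (Ax)^T y = x^T (A^*) y, i.e. x^T A^T y = x^T (A^*) y. Since this holds for all x, y, we must have A^* = A^T. Therefore
A^* =
[[3, 1, -2],
 [-1, 2, 3],
 [2, -1, -2]].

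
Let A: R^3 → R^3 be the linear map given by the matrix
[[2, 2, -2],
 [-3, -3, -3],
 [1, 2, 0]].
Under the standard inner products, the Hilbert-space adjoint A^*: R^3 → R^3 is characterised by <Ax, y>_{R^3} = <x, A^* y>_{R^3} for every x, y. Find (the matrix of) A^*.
A^* = A^T =
[[2, -3, 1],
 [2, -3, 2],
 [-2, -3, 0]]

For real matrices with standard dot products, the defining identity <Ax, y> = <x, A^* y> gives (Ax)^T y = x^T (A^*) y, i.e. x^T A^T y = x^T (A^*) y. Since this holds for all x, y, we must have A^* = A^T. Therefore
A^* =
[[2, -3, 1],
 [2, -3, 2],
 [-2, -3, 0]].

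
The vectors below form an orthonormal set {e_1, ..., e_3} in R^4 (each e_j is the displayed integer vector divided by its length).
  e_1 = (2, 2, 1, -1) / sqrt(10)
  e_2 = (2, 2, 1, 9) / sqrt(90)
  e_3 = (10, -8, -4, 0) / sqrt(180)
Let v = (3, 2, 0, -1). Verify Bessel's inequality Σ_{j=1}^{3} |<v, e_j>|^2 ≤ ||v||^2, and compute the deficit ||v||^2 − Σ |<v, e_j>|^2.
Σ |<v, e_j>|^2 = 66/5; ||v||^2 = 14; deficit = 4/5

Write each e_j = u_j / sqrt(<u_j, u_j>) where u_j is the displayed integer vector. Then <v, e_j> = <v, u_j> / sqrt(<u_j, u_j>), so |<v, e_j>|^2 = <v, u_j>^2 / <u_j, u_j>.
Coefficients: <v, e_1> = 11/sqrt(10), <v, e_2> = 1/sqrt(90), <v, e_3> = 14/sqrt(180).
Square and sum: Σ |<v, e_j>|^2 = 66/5.
Compute ||v||^2 = v·v = 14.
Deficit = 14 − 66/5 = 4/5 ≥ 0, confirming Bessel's inequality. (The deficit equals ||v − Σ <v,e_j> e_j||^2, the squared distance from v to span{e_j}.)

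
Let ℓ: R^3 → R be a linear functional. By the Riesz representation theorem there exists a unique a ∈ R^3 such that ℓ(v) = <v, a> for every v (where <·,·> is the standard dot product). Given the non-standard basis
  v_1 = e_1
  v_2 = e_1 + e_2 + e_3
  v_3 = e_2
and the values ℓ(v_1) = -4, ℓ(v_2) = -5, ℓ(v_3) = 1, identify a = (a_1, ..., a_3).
a = (-4, 1, -2)

Write a = (a_1, ..., a_3) in the standard basis. For each basis vector v_i, ℓ(v_i) = <v_i, a> is a linear equation in the a_j's. Collect the n equations into a matrix system V a = ℓ, where row i of V is v_i (expressed in the standard basis). Since V is invertible (lower-triangular with 1s on the diagonal, up to permutation), solve by back-substitution:
  V =
[[1, 0, 0],
 [1, 1, 1],
 [0, 1, 0]]
  V a = (-4, -5, 1)
Solving gives a = (-4, 1, -2).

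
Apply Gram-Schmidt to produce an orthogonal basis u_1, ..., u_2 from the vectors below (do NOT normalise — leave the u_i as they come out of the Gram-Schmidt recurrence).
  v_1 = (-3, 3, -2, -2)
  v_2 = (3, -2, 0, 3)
Orthogonal basis:
  u_1 = (-3, 3, -2, -2)
  u_2 = (15/26, 11/26, -21/13, 18/13)

Apply the Gram-Schmidt recurrence
  u_1 = v_1
  u_i = v_i − Σ_{j<i} ((v_i · u_j) / (u_j · u_j)) · u_j.

Step by step this gives:
  u_1 = (-3, 3, -2, -2)
  u_2 = (15/26, 11/26, -21/13, 18/13)

Orthogonality check:
  u_2 · u_1 = 0 (should be 0)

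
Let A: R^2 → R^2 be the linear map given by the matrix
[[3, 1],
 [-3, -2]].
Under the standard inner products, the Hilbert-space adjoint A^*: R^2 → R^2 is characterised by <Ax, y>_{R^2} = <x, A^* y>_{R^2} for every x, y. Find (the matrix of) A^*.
A^* = A^T =
[[3, -3],
 [1, -2]]

For real matrices with standard dot products, the defining identity <Ax, y> = <x, A^* y> gives (Ax)^T y = x^T (A^*) y, i.e. x^T A^T y = x^T (A^*) y. Since this holds for all x, y, we must have A^* = A^T. Therefore
A^* =
[[3, -3],
 [1, -2]].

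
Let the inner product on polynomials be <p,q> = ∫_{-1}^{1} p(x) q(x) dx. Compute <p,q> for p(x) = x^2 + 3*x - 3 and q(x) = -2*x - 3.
<p,q> = 12

Expand the product: p(x)·q(x) = -2*x^3 - 9*x^2 - 3*x + 9.
∫_{-1}^{1} of each monomial x^k gives [2/(k+1) if k even, 0 if k odd]. Integrating term-by-term (or equivalently evaluating the antiderivative F(x) = -x^4/2 - 3*x^3 - 3*x^2/2 + 9*x at the endpoints):
  F(1) − F(−1) = 4 − (-8) = 12.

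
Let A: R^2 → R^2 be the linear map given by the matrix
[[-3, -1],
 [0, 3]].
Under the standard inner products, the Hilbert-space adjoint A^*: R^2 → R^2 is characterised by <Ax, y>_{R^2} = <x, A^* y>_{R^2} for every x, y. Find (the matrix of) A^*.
A^* = A^T =
[[-3, 0],
 [-1, 3]]

For real matrices with standard dot products, the defining identity <Ax, y> = <x, A^* y> gives (Ax)^T y = x^T (A^*) y, i.e. x^T A^T y = x^T (A^*) y. Since this holds for all x, y, we must have A^* = A^T. Therefore
A^* =
[[-3, 0],
 [-1, 3]].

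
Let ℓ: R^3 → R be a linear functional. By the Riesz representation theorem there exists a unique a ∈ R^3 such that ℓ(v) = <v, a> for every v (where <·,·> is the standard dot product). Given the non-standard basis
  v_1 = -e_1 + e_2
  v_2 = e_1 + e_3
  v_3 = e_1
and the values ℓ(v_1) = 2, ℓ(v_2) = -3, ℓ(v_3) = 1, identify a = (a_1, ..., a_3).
a = (1, 3, -4)

Write a = (a_1, ..., a_3) in the standard basis. For each basis vector v_i, ℓ(v_i) = <v_i, a> is a linear equation in the a_j's. Collect the n equations into a matrix system V a = ℓ, where row i of V is v_i (expressed in the standard basis). Since V is invertible (lower-triangular with 1s on the diagonal, up to permutation), solve by back-substitution:
  V =
[[-1, 1, 0],
 [1, 0, 1],
 [1, 0, 0]]
  V a = (2, -3, 1)
Solving gives a = (1, 3, -4).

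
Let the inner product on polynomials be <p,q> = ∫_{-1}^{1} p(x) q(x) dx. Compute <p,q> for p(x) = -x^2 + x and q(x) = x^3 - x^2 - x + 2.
<p,q> = -6/5

Expand the product: p(x)·q(x) = -x^5 + 2*x^4 - 3*x^2 + 2*x.
∫_{-1}^{1} of each monomial x^k gives [2/(k+1) if k even, 0 if k odd]. Integrating term-by-term (or equivalently evaluating the antiderivative F(x) = -x^6/6 + 2*x^5/5 - x^3 + x^2 at the endpoints):
  F(1) − F(−1) = 7/30 − (43/30) = -6/5.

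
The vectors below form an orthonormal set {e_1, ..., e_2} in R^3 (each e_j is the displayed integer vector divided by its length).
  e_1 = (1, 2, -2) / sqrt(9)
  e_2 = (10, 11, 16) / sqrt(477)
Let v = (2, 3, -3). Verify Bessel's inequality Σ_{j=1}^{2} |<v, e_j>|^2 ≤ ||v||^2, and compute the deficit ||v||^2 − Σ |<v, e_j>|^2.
Σ |<v, e_j>|^2 = 1157/53; ||v||^2 = 22; deficit = 9/53

Write each e_j = u_j / sqrt(<u_j, u_j>) where u_j is the displayed integer vector. Then <v, e_j> = <v, u_j> / sqrt(<u_j, u_j>), so |<v, e_j>|^2 = <v, u_j>^2 / <u_j, u_j>.
Coefficients: <v, e_1> = 14/sqrt(9), <v, e_2> = 5/sqrt(477).
Square and sum: Σ |<v, e_j>|^2 = 1157/53.
Compute ||v||^2 = v·v = 22.
Deficit = 22 − 1157/53 = 9/53 ≥ 0, confirming Bessel's inequality. (The deficit equals ||v − Σ <v,e_j> e_j||^2, the squared distance from v to span{e_j}.)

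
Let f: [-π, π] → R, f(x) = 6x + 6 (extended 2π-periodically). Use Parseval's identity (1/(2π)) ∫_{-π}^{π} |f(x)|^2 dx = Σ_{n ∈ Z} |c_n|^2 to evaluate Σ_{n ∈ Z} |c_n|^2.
Σ |c_n|^2 = 12π^2 + 36

Expand and integrate term by term over [-π, π]:
  ∫ (6x)^2 dx = 36·(2π^3/3); ∫ 2·6·(6)·x dx = 0 (odd integrand); ∫ 6^2 dx = 36·2π.
So (1/(2π)) ∫_{-π}^{π} (6x + 6)^2 dx = 36π^2/3 + 36 = 12π^2 + 36.
Parseval ⇒ Σ |c_n|^2 = 12π^2 + 36.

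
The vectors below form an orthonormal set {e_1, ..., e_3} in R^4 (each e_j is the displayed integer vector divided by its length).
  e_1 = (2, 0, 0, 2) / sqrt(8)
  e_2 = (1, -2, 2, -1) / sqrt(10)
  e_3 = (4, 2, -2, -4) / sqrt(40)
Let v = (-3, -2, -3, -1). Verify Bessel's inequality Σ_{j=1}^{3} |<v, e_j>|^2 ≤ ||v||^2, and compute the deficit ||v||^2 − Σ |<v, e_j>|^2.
Σ |<v, e_j>|^2 = 21/2; ||v||^2 = 23; deficit = 25/2

Write each e_j = u_j / sqrt(<u_j, u_j>) where u_j is the displayed integer vector. Then <v, e_j> = <v, u_j> / sqrt(<u_j, u_j>), so |<v, e_j>|^2 = <v, u_j>^2 / <u_j, u_j>.
Coefficients: <v, e_1> = -8/sqrt(8), <v, e_2> = -4/sqrt(10), <v, e_3> = -6/sqrt(40).
Square and sum: Σ |<v, e_j>|^2 = 21/2.
Compute ||v||^2 = v·v = 23.
Deficit = 23 − 21/2 = 25/2 ≥ 0, confirming Bessel's inequality. (The deficit equals ||v − Σ <v,e_j> e_j||^2, the squared distance from v to span{e_j}.)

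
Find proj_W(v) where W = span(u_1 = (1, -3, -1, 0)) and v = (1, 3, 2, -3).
proj_W(v) = (-10/11, 30/11, 10/11, 0)

Set up U = [u_1 | ... | u_1] ∈ R^(4×1). The projector onto W = col(U) is P = U (U^T U)^(-1) U^T.
Compute U^T U =
  [11],
and U^T v = (-10).
Solve U^T U · c = U^T v for the coefficients: c = (-10/11). The projection is proj_W(v) = U c.
Check: (v - proj_W(v)) · u_1 = 0  (should be 0).
Result: proj_W(v) = (-10/11, 30/11, 10/11, 0).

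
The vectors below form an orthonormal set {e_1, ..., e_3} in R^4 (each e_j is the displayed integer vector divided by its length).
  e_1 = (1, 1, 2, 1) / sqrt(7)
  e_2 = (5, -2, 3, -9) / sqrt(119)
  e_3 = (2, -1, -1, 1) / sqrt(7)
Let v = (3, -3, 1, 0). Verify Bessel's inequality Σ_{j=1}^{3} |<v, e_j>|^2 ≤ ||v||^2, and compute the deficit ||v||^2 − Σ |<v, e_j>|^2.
Σ |<v, e_j>|^2 = 1732/119; ||v||^2 = 19; deficit = 529/119

Write each e_j = u_j / sqrt(<u_j, u_j>) where u_j is the displayed integer vector. Then <v, e_j> = <v, u_j> / sqrt(<u_j, u_j>), so |<v, e_j>|^2 = <v, u_j>^2 / <u_j, u_j>.
Coefficients: <v, e_1> = 2/sqrt(7), <v, e_2> = 24/sqrt(119), <v, e_3> = 8/sqrt(7).
Square and sum: Σ |<v, e_j>|^2 = 1732/119.
Compute ||v||^2 = v·v = 19.
Deficit = 19 − 1732/119 = 529/119 ≥ 0, confirming Bessel's inequality. (The deficit equals ||v − Σ <v,e_j> e_j||^2, the squared distance from v to span{e_j}.)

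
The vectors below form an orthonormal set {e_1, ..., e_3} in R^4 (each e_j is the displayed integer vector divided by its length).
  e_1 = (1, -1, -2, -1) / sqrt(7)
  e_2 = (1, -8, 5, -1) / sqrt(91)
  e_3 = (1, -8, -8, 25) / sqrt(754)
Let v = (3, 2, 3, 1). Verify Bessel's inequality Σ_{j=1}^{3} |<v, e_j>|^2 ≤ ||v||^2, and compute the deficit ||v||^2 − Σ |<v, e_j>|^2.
Σ |<v, e_j>|^2 = 155/29; ||v||^2 = 23; deficit = 512/29

Write each e_j = u_j / sqrt(<u_j, u_j>) where u_j is the displayed integer vector. Then <v, e_j> = <v, u_j> / sqrt(<u_j, u_j>), so |<v, e_j>|^2 = <v, u_j>^2 / <u_j, u_j>.
Coefficients: <v, e_1> = -6/sqrt(7), <v, e_2> = 1/sqrt(91), <v, e_3> = -12/sqrt(754).
Square and sum: Σ |<v, e_j>|^2 = 155/29.
Compute ||v||^2 = v·v = 23.
Deficit = 23 − 155/29 = 512/29 ≥ 0, confirming Bessel's inequality. (The deficit equals ||v − Σ <v,e_j> e_j||^2, the squared distance from v to span{e_j}.)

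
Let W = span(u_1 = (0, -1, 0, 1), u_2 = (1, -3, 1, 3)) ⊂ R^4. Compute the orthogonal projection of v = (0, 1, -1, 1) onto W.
proj_W(v) = (-1/2, 0, -1/2, 0)

Set up U = [u_1 | ... | u_2] ∈ R^(4×2). The projector onto W = col(U) is P = U (U^T U)^(-1) U^T.
Compute U^T U =
  [2, 6]
  [6, 20],
and U^T v = (0, -1).
Solve U^T U · c = U^T v for the coefficients: c = (3/2, -1/2). The projection is proj_W(v) = U c.
Check: (v - proj_W(v)) · u_1 = 0  (should be 0).
Check: (v - proj_W(v)) · u_2 = 0  (should be 0).
Result: proj_W(v) = (-1/2, 0, -1/2, 0).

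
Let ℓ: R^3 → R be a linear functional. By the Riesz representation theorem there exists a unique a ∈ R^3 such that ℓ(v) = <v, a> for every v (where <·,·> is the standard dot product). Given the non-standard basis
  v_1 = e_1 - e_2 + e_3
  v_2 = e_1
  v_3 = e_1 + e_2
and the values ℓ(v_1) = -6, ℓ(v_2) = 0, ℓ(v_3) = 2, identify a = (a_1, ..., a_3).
a = (0, 2, -4)

Write a = (a_1, ..., a_3) in the standard basis. For each basis vector v_i, ℓ(v_i) = <v_i, a> is a linear equation in the a_j's. Collect the n equations into a matrix system V a = ℓ, where row i of V is v_i (expressed in the standard basis). Since V is invertible (lower-triangular with 1s on the diagonal, up to permutation), solve by back-substitution:
  V =
[[1, -1, 1],
 [1, 0, 0],
 [1, 1, 0]]
  V a = (-6, 0, 2)
Solving gives a = (0, 2, -4).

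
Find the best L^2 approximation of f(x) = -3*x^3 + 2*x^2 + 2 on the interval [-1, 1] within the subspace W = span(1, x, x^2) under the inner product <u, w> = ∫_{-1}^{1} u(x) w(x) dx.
g(x) = 2*x^2 - 9*x/5 + 2

The best approximation g ∈ W is the orthogonal projection of f onto W. Writing g = a_0 + a_1 x + a_2 x^2, the coefficients solve the normal equations G · a = b where
  G_{ij} = <φ_i, φ_j> and b_i = <f, φ_i>, with φ_0 = 1, φ_1 = x, φ_2 = x^2.
G =
  [2, 0, 2/3]
  [0, 2/3, 0]
  [2/3, 0, 2/5],
b = (16/3, -6/5, 32/15).
Solving gives a_0 = 2, a_1 = -9/5, a_2 = 2, so
  g(x) = 2*x^2 - 9*x/5 + 2.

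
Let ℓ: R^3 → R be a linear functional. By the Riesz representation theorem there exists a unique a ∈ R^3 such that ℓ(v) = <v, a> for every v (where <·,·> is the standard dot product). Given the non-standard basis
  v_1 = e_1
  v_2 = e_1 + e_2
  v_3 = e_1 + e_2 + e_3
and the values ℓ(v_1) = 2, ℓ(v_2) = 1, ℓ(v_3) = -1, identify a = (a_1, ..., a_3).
a = (2, -1, -2)

Write a = (a_1, ..., a_3) in the standard basis. For each basis vector v_i, ℓ(v_i) = <v_i, a> is a linear equation in the a_j's. Collect the n equations into a matrix system V a = ℓ, where row i of V is v_i (expressed in the standard basis). Since V is invertible (lower-triangular with 1s on the diagonal, up to permutation), solve by back-substitution:
  V =
[[1, 0, 0],
 [1, 1, 0],
 [1, 1, 1]]
  V a = (2, 1, -1)
Solving gives a = (2, -1, -2).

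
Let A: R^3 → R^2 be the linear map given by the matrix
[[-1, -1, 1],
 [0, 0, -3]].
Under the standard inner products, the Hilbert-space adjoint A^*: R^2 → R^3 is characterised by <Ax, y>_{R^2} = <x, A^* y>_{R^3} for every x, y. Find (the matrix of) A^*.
A^* = A^T =
[[-1, 0],
 [-1, 0],
 [1, -3]]

For real matrices with standard dot products, the defining identity <Ax, y> = <x, A^* y> gives (Ax)^T y = x^T (A^*) y, i.e. x^T A^T y = x^T (A^*) y. Since this holds for all x, y, we must have A^* = A^T. Therefore
A^* =
[[-1, 0],
 [-1, 0],
 [1, -3]].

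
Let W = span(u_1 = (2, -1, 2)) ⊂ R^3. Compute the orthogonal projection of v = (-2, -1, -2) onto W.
proj_W(v) = (-14/9, 7/9, -14/9)

Set up U = [u_1 | ... | u_1] ∈ R^(3×1). The projector onto W = col(U) is P = U (U^T U)^(-1) U^T.
Compute U^T U =
  [9],
and U^T v = (-7).
Solve U^T U · c = U^T v for the coefficients: c = (-7/9). The projection is proj_W(v) = U c.
Check: (v - proj_W(v)) · u_1 = 0  (should be 0).
Result: proj_W(v) = (-14/9, 7/9, -14/9).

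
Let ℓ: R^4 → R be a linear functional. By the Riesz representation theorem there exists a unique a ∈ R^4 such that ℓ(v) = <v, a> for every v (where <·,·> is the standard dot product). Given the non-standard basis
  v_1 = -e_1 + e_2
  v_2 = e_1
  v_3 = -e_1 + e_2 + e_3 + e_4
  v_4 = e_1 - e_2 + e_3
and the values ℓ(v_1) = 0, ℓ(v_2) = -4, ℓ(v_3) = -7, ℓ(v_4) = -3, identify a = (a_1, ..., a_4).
a = (-4, -4, -3, -4)

Write a = (a_1, ..., a_4) in the standard basis. For each basis vector v_i, ℓ(v_i) = <v_i, a> is a linear equation in the a_j's. Collect the n equations into a matrix system V a = ℓ, where row i of V is v_i (expressed in the standard basis). Since V is invertible (lower-triangular with 1s on the diagonal, up to permutation), solve by back-substitution:
  V =
[[-1, 1, 0, 0],
 [1, 0, 0, 0],
 [-1, 1, 1, 1],
 [1, -1, 1, 0]]
  V a = (0, -4, -7, -3)
Solving gives a = (-4, -4, -3, -4).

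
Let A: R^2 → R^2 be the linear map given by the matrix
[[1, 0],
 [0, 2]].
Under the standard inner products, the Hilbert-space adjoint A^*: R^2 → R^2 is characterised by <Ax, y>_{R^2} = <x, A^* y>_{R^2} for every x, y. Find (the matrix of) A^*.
A^* = A^T =
[[1, 0],
 [0, 2]]

For real matrices with standard dot products, the defining identity <Ax, y> = <x, A^* y> gives (Ax)^T y = x^T (A^*) y, i.e. x^T A^T y = x^T (A^*) y. Since this holds for all x, y, we must have A^* = A^T. Therefore
A^* =
[[1, 0],
 [0, 2]].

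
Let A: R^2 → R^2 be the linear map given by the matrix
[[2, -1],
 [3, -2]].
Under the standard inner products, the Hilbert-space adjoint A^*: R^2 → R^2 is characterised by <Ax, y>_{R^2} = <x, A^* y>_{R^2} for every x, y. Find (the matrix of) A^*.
A^* = A^T =
[[2, 3],
 [-1, -2]]

For real matrices with standard dot products, the defining identity <Ax, y> = <x, A^* y> gives (Ax)^T y = x^T (A^*) y, i.e. x^T A^T y = x^T (A^*) y. Since this holds for all x, y, we must have A^* = A^T. Therefore
A^* =
[[2, 3],
 [-1, -2]].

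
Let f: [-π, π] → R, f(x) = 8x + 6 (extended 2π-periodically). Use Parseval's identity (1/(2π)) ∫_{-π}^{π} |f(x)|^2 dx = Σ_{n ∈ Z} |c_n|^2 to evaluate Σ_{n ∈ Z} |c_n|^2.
Σ |c_n|^2 = 64π^2/3 + 36

Expand and integrate term by term over [-π, π]:
  ∫ (8x)^2 dx = 64·(2π^3/3); ∫ 2·8·(6)·x dx = 0 (odd integrand); ∫ 6^2 dx = 36·2π.
So (1/(2π)) ∫_{-π}^{π} (8x + 6)^2 dx = 64π^2/3 + 36 = 64π^2/3 + 36.
Parseval ⇒ Σ |c_n|^2 = 64π^2/3 + 36.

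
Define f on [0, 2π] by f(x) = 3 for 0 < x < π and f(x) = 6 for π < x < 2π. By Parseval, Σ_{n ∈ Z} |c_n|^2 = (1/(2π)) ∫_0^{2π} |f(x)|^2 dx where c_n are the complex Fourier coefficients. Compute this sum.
Σ |c_n|^2 = 45/2

Parseval equates the L^2 energy of f (normalised by 1/(2π)) with the ℓ^2 sum of its Fourier coefficients: (1/(2π)) ∫_0^{2π} |f|^2 = Σ |c_n|^2.
Compute the left side: (1/(2π)) [∫_0^π 3^2 dx + ∫_π^{2π} 6^2 dx] = (1/(2π)) · (9π + 36π) = (9 + 36)/2 = 45/2.
So Σ_{n ∈ Z} |c_n|^2 = 45/2.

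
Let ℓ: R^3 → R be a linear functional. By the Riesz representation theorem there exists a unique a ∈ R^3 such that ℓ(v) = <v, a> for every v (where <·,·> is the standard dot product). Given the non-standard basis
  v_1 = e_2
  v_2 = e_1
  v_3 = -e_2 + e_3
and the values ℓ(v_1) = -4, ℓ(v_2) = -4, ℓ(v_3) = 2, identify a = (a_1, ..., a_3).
a = (-4, -4, -2)

Write a = (a_1, ..., a_3) in the standard basis. For each basis vector v_i, ℓ(v_i) = <v_i, a> is a linear equation in the a_j's. Collect the n equations into a matrix system V a = ℓ, where row i of V is v_i (expressed in the standard basis). Since V is invertible (lower-triangular with 1s on the diagonal, up to permutation), solve by back-substitution:
  V =
[[0, 1, 0],
 [1, 0, 0],
 [0, -1, 1]]
  V a = (-4, -4, 2)
Solving gives a = (-4, -4, -2).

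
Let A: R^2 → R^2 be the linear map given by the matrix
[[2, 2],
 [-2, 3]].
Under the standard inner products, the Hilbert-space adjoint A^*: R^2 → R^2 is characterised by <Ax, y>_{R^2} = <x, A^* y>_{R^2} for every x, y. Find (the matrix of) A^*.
A^* = A^T =
[[2, -2],
 [2, 3]]

For real matrices with standard dot products, the defining identity <Ax, y> = <x, A^* y> gives (Ax)^T y = x^T (A^*) y, i.e. x^T A^T y = x^T (A^*) y. Since this holds for all x, y, we must have A^* = A^T. Therefore
A^* =
[[2, -2],
 [2, 3]].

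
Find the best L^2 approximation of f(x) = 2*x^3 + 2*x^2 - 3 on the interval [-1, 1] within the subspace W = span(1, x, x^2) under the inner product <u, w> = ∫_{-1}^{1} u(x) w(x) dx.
g(x) = 2*x^2 + 6*x/5 - 3

The best approximation g ∈ W is the orthogonal projection of f onto W. Writing g = a_0 + a_1 x + a_2 x^2, the coefficients solve the normal equations G · a = b where
  G_{ij} = <φ_i, φ_j> and b_i = <f, φ_i>, with φ_0 = 1, φ_1 = x, φ_2 = x^2.
G =
  [2, 0, 2/3]
  [0, 2/3, 0]
  [2/3, 0, 2/5],
b = (-14/3, 4/5, -6/5).
Solving gives a_0 = -3, a_1 = 6/5, a_2 = 2, so
  g(x) = 2*x^2 + 6*x/5 - 3.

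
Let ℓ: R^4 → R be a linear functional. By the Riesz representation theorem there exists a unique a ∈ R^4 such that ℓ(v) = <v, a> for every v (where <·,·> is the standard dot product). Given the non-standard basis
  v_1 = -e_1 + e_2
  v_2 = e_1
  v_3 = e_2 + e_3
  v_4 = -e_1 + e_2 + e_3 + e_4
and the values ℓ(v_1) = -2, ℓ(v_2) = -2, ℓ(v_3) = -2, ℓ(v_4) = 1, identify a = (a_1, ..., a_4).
a = (-2, -4, 2, 1)

Write a = (a_1, ..., a_4) in the standard basis. For each basis vector v_i, ℓ(v_i) = <v_i, a> is a linear equation in the a_j's. Collect the n equations into a matrix system V a = ℓ, where row i of V is v_i (expressed in the standard basis). Since V is invertible (lower-triangular with 1s on the diagonal, up to permutation), solve by back-substitution:
  V =
[[-1, 1, 0, 0],
 [1, 0, 0, 0],
 [0, 1, 1, 0],
 [-1, 1, 1, 1]]
  V a = (-2, -2, -2, 1)
Solving gives a = (-2, -4, 2, 1).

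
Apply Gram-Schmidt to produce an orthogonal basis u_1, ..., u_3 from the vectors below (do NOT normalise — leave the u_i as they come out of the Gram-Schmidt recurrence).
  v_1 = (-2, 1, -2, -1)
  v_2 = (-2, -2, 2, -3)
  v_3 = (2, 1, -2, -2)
Orthogonal basis:
  u_1 = (-2, 1, -2, -1)
  u_2 = (-9/5, -21/10, 11/5, -29/10)
  u_3 = (466/209, 56/209, -18/19, -480/209)

Apply the Gram-Schmidt recurrence
  u_1 = v_1
  u_i = v_i − Σ_{j<i} ((v_i · u_j) / (u_j · u_j)) · u_j.

Step by step this gives:
  u_1 = (-2, 1, -2, -1)
  u_2 = (-9/5, -21/10, 11/5, -29/10)
  u_3 = (466/209, 56/209, -18/19, -480/209)

Orthogonality check:
  u_2 · u_1 = 0 (should be 0)
  u_3 · u_1 = 0 (should be 0)
  u_3 · u_2 = 0 (should be 0)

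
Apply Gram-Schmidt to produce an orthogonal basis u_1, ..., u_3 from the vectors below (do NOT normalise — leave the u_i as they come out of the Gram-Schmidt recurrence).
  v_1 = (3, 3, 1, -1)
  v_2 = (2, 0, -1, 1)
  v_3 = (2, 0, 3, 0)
Orthogonal basis:
  u_1 = (3, 3, 1, -1)
  u_2 = (7/5, -3/5, -6/5, 6/5)
  u_3 = (45/52, -75/52, 123/52, 33/52)

Apply the Gram-Schmidt recurrence
  u_1 = v_1
  u_i = v_i − Σ_{j<i} ((v_i · u_j) / (u_j · u_j)) · u_j.

Step by step this gives:
  u_1 = (3, 3, 1, -1)
  u_2 = (7/5, -3/5, -6/5, 6/5)
  u_3 = (45/52, -75/52, 123/52, 33/52)

Orthogonality check:
  u_2 · u_1 = 0 (should be 0)
  u_3 · u_1 = 0 (should be 0)
  u_3 · u_2 = 0 (should be 0)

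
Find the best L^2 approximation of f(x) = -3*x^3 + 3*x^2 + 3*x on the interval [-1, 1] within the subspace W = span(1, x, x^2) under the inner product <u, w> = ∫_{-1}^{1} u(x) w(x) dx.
g(x) = 3*x^2 + 6*x/5

The best approximation g ∈ W is the orthogonal projection of f onto W. Writing g = a_0 + a_1 x + a_2 x^2, the coefficients solve the normal equations G · a = b where
  G_{ij} = <φ_i, φ_j> and b_i = <f, φ_i>, with φ_0 = 1, φ_1 = x, φ_2 = x^2.
G =
  [2, 0, 2/3]
  [0, 2/3, 0]
  [2/3, 0, 2/5],
b = (2, 4/5, 6/5).
Solving gives a_0 = 0, a_1 = 6/5, a_2 = 3, so
  g(x) = 3*x^2 + 6*x/5.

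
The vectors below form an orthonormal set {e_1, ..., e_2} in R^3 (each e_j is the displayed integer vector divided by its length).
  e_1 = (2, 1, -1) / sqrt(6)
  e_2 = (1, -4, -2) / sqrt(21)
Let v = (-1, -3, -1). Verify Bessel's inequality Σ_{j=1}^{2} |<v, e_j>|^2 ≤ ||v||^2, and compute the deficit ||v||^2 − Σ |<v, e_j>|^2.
Σ |<v, e_j>|^2 = 75/7; ||v||^2 = 11; deficit = 2/7

Write each e_j = u_j / sqrt(<u_j, u_j>) where u_j is the displayed integer vector. Then <v, e_j> = <v, u_j> / sqrt(<u_j, u_j>), so |<v, e_j>|^2 = <v, u_j>^2 / <u_j, u_j>.
Coefficients: <v, e_1> = -4/sqrt(6), <v, e_2> = 13/sqrt(21).
Square and sum: Σ |<v, e_j>|^2 = 75/7.
Compute ||v||^2 = v·v = 11.
Deficit = 11 − 75/7 = 2/7 ≥ 0, confirming Bessel's inequality. (The deficit equals ||v − Σ <v,e_j> e_j||^2, the squared distance from v to span{e_j}.)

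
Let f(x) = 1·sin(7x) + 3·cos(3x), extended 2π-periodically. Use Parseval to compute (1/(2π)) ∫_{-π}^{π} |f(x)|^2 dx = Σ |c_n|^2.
Σ |c_n|^2 = 5

Expand |f|^2 and use orthogonality of {sin(nx), cos(mx)} on [-π, π]:
  ∫_{-π}^{π} sin(nx)^2 dx = π, ∫ cos(mx)^2 dx = π, and cross terms integrate to 0.
So ∫_{-π}^{π} f(x)^2 dx = 1^2 · π + 3^2 · π = (1 + 9)π.
Divide by 2π: (1 + 9)/2 = 5.
By Parseval, this equals Σ |c_n|^2.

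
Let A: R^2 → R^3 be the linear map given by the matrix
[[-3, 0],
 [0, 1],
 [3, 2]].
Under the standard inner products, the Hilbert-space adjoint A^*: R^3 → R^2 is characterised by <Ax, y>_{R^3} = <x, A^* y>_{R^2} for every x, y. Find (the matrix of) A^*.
A^* = A^T =
[[-3, 0, 3],
 [0, 1, 2]]

For real matrices with standard dot products, the defining identity <Ax, y> = <x, A^* y> gives (Ax)^T y = x^T (A^*) y, i.e. x^T A^T y = x^T (A^*) y. Since this holds for all x, y, we must have A^* = A^T. Therefore
A^* =
[[-3, 0, 3],
 [0, 1, 2]].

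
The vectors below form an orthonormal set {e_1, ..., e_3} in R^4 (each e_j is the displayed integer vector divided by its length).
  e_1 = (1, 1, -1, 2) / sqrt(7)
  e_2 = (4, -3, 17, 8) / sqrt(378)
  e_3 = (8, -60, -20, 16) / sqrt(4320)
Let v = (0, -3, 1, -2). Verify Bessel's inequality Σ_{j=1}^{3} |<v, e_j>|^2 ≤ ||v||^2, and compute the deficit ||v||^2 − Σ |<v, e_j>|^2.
Σ |<v, e_j>|^2 = 66/5; ||v||^2 = 14; deficit = 4/5

Write each e_j = u_j / sqrt(<u_j, u_j>) where u_j is the displayed integer vector. Then <v, e_j> = <v, u_j> / sqrt(<u_j, u_j>), so |<v, e_j>|^2 = <v, u_j>^2 / <u_j, u_j>.
Coefficients: <v, e_1> = -8/sqrt(7), <v, e_2> = 10/sqrt(378), <v, e_3> = 128/sqrt(4320).
Square and sum: Σ |<v, e_j>|^2 = 66/5.
Compute ||v||^2 = v·v = 14.
Deficit = 14 − 66/5 = 4/5 ≥ 0, confirming Bessel's inequality. (The deficit equals ||v − Σ <v,e_j> e_j||^2, the squared distance from v to span{e_j}.)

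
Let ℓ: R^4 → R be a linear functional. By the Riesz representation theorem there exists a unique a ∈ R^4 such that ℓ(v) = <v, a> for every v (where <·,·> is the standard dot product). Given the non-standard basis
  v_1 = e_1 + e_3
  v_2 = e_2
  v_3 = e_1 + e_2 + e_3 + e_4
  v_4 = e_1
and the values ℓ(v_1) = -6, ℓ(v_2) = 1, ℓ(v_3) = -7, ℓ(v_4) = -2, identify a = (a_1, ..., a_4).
a = (-2, 1, -4, -2)

Write a = (a_1, ..., a_4) in the standard basis. For each basis vector v_i, ℓ(v_i) = <v_i, a> is a linear equation in the a_j's. Collect the n equations into a matrix system V a = ℓ, where row i of V is v_i (expressed in the standard basis). Since V is invertible (lower-triangular with 1s on the diagonal, up to permutation), solve by back-substitution:
  V =
[[1, 0, 1, 0],
 [0, 1, 0, 0],
 [1, 1, 1, 1],
 [1, 0, 0, 0]]
  V a = (-6, 1, -7, -2)
Solving gives a = (-2, 1, -4, -2).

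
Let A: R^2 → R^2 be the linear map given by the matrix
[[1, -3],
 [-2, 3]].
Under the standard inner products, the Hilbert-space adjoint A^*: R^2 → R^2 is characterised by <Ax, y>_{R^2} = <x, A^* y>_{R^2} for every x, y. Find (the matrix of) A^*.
A^* = A^T =
[[1, -2],
 [-3, 3]]

For real matrices with standard dot products, the defining identity <Ax, y> = <x, A^* y> gives (Ax)^T y = x^T (A^*) y, i.e. x^T A^T y = x^T (A^*) y. Since this holds for all x, y, we must have A^* = A^T. Therefore
A^* =
[[1, -2],
 [-3, 3]].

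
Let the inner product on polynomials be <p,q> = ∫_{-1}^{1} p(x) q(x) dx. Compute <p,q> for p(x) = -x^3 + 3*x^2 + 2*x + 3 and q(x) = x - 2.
<p,q> = -226/15

Expand the product: p(x)·q(x) = -x^4 + 5*x^3 - 4*x^2 - x - 6.
∫_{-1}^{1} of each monomial x^k gives [2/(k+1) if k even, 0 if k odd]. Integrating term-by-term (or equivalently evaluating the antiderivative F(x) = -x^5/5 + 5*x^4/4 - 4*x^3/3 - x^2/2 - 6*x at the endpoints):
  F(1) − F(−1) = -407/60 − (497/60) = -226/15.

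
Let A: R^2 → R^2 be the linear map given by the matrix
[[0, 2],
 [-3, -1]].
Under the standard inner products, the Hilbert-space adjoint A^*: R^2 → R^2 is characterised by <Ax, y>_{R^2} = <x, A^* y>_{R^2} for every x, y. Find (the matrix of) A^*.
A^* = A^T =
[[0, -3],
 [2, -1]]

For real matrices with standard dot products, the defining identity <Ax, y> = <x, A^* y> gives (Ax)^T y = x^T (A^*) y, i.e. x^T A^T y = x^T (A^*) y. Since this holds for all x, y, we must have A^* = A^T. Therefore
A^* =
[[0, -3],
 [2, -1]].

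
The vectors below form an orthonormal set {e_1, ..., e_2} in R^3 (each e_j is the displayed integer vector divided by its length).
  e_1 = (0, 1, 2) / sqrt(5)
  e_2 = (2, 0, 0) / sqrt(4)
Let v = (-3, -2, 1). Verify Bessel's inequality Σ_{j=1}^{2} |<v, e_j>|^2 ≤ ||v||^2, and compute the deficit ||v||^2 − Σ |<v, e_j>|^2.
Σ |<v, e_j>|^2 = 9; ||v||^2 = 14; deficit = 5

Write each e_j = u_j / sqrt(<u_j, u_j>) where u_j is the displayed integer vector. Then <v, e_j> = <v, u_j> / sqrt(<u_j, u_j>), so |<v, e_j>|^2 = <v, u_j>^2 / <u_j, u_j>.
Coefficients: <v, e_1> = 0/sqrt(5), <v, e_2> = -6/sqrt(4).
Square and sum: Σ |<v, e_j>|^2 = 9.
Compute ||v||^2 = v·v = 14.
Deficit = 14 − 9 = 5 ≥ 0, confirming Bessel's inequality. (The deficit equals ||v − Σ <v,e_j> e_j||^2, the squared distance from v to span{e_j}.)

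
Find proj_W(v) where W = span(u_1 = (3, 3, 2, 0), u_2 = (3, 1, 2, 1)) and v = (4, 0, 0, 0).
proj_W(v) = (90/37, 18/37, 60/37, 36/37)

Set up U = [u_1 | ... | u_2] ∈ R^(4×2). The projector onto W = col(U) is P = U (U^T U)^(-1) U^T.
Compute U^T U =
  [22, 16]
  [16, 15],
and U^T v = (12, 12).
Solve U^T U · c = U^T v for the coefficients: c = (-6/37, 36/37). The projection is proj_W(v) = U c.
Check: (v - proj_W(v)) · u_1 = 0  (should be 0).
Check: (v - proj_W(v)) · u_2 = 0  (should be 0).
Result: proj_W(v) = (90/37, 18/37, 60/37, 36/37).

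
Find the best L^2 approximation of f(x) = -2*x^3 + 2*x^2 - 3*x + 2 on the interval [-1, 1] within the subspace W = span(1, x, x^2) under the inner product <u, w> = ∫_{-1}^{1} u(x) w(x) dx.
g(x) = 2*x^2 - 21*x/5 + 2

The best approximation g ∈ W is the orthogonal projection of f onto W. Writing g = a_0 + a_1 x + a_2 x^2, the coefficients solve the normal equations G · a = b where
  G_{ij} = <φ_i, φ_j> and b_i = <f, φ_i>, with φ_0 = 1, φ_1 = x, φ_2 = x^2.
G =
  [2, 0, 2/3]
  [0, 2/3, 0]
  [2/3, 0, 2/5],
b = (16/3, -14/5, 32/15).
Solving gives a_0 = 2, a_1 = -21/5, a_2 = 2, so
  g(x) = 2*x^2 - 21*x/5 + 2.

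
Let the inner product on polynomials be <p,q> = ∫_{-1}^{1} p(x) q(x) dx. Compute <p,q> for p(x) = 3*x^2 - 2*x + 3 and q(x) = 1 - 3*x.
<p,q> = 12

Expand the product: p(x)·q(x) = -9*x^3 + 9*x^2 - 11*x + 3.
∫_{-1}^{1} of each monomial x^k gives [2/(k+1) if k even, 0 if k odd]. Integrating term-by-term (or equivalently evaluating the antiderivative F(x) = -9*x^4/4 + 3*x^3 - 11*x^2/2 + 3*x at the endpoints):
  F(1) − F(−1) = -7/4 − (-55/4) = 12.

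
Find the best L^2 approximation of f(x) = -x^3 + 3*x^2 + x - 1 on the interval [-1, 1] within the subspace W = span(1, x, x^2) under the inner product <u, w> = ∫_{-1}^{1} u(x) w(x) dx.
g(x) = 3*x^2 + 2*x/5 - 1

The best approximation g ∈ W is the orthogonal projection of f onto W. Writing g = a_0 + a_1 x + a_2 x^2, the coefficients solve the normal equations G · a = b where
  G_{ij} = <φ_i, φ_j> and b_i = <f, φ_i>, with φ_0 = 1, φ_1 = x, φ_2 = x^2.
G =
  [2, 0, 2/3]
  [0, 2/3, 0]
  [2/3, 0, 2/5],
b = (0, 4/15, 8/15).
Solving gives a_0 = -1, a_1 = 2/5, a_2 = 3, so
  g(x) = 3*x^2 + 2*x/5 - 1.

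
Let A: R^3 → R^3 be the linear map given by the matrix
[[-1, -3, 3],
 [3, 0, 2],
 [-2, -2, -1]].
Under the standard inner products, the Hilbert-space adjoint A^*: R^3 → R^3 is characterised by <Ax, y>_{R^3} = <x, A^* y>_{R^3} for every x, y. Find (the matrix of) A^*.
A^* = A^T =
[[-1, 3, -2],
 [-3, 0, -2],
 [3, 2, -1]]

For real matrices with standard dot products, the defining identity <Ax, y> = <x, A^* y> gives (Ax)^T y = x^T (A^*) y, i.e. x^T A^T y = x^T (A^*) y. Since this holds for all x, y, we must have A^* = A^T. Therefore
A^* =
[[-1, 3, -2],
 [-3, 0, -2],
 [3, 2, -1]].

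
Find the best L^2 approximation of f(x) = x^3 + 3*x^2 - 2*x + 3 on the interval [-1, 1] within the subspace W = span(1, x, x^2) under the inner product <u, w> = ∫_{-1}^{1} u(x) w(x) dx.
g(x) = 3*x^2 - 7*x/5 + 3

The best approximation g ∈ W is the orthogonal projection of f onto W. Writing g = a_0 + a_1 x + a_2 x^2, the coefficients solve the normal equations G · a = b where
  G_{ij} = <φ_i, φ_j> and b_i = <f, φ_i>, with φ_0 = 1, φ_1 = x, φ_2 = x^2.
G =
  [2, 0, 2/3]
  [0, 2/3, 0]
  [2/3, 0, 2/5],
b = (8, -14/15, 16/5).
Solving gives a_0 = 3, a_1 = -7/5, a_2 = 3, so
  g(x) = 3*x^2 - 7*x/5 + 3.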